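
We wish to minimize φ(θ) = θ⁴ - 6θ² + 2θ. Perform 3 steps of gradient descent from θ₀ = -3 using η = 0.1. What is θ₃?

φ′(θ) = 4θ³ - 12θ + 2
Step 1: φ′(-3) = -70; θ₁ = -3 − 0.1·(-70) = 4
Step 2: φ′(4) = 210; θ₂ = 4 − 0.1·210 = -17
Step 3: φ′(-17) = -19446; θ₃ = -17 − 0.1·(-19446) = 1927.6

1927.6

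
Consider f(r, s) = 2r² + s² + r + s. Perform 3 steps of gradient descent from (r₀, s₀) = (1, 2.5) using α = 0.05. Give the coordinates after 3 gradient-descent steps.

∇f = (4r + 1, 2s + 1)
Step 1: at (1, 2.5), ∇f = (5, 6) → (1, 2.5) − 0.05·(5, 6) = (0.75, 2.2)
Step 2: at (0.75, 2.2), ∇f = (4, 5.4) → (0.75, 2.2) − 0.05·(4, 5.4) = (0.55, 1.93)
Step 3: at (0.55, 1.93), ∇f = (3.2, 4.86) → (0.55, 1.93) − 0.05·(3.2, 4.86) = (0.39, 1.687)

(0.39, 1.687)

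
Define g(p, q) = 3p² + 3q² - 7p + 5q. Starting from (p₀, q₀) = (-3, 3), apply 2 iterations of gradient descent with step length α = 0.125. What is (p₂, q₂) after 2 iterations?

(0.90625, -0.59375)

∇g = (6p - 7, 6q + 5)
Step 1: at (-3, 3), ∇g = (-25, 23) → (-3, 3) − 0.125·(-25, 23) = (0.125, 0.125)
Step 2: at (0.125, 0.125), ∇g = (-6.25, 5.75) → (0.125, 0.125) − 0.125·(-6.25, 5.75) = (0.90625, -0.59375)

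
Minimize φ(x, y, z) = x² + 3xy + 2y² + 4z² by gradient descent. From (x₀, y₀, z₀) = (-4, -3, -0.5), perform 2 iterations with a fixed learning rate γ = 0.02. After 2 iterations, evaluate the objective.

∇φ = (2x + 3y, 3x + 4y, 8z)
Step 1: at (-4, -3, -0.5), ∇φ = (-17, -24, -4) → (-4, -3, -0.5) − 0.02·(-17, -24, -4) = (-3.66, -2.52, -0.42)
Step 2: at (-3.66, -2.52, -0.42), ∇φ = (-14.88, -21.06, -3.36) → (-3.66, -2.52, -0.42) − 0.02·(-14.88, -21.06, -3.36) = (-3.3624, -2.0988, -0.3528)
φ(-3.3624, -2.0988, -0.3528) = 41.78454336

41.78454336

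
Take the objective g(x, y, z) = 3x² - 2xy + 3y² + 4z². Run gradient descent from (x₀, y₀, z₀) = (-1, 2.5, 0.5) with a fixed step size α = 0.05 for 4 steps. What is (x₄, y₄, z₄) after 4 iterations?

(0.0804, 0.534, 0.0648)

∇g = (6x - 2y, -2x + 6y, 8z)
(x₁, y₁, z₁) = (-1, 2.5, 0.5) − 0.05·(-11, 17, 4) = (-0.45, 1.65, 0.3)
(x₂, y₂, z₂) = (-0.45, 1.65, 0.3) − 0.05·(-6, 10.8, 2.4) = (-0.15, 1.11, 0.18)
(x₃, y₃, z₃) = (-0.15, 1.11, 0.18) − 0.05·(-3.12, 6.96, 1.44) = (0.006, 0.762, 0.108)
(x₄, y₄, z₄) = (0.006, 0.762, 0.108) − 0.05·(-1.488, 4.56, 0.864) = (0.0804, 0.534, 0.0648)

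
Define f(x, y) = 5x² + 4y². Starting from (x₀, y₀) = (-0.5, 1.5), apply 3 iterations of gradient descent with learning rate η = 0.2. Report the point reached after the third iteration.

(0.5, -0.324)

∇f = (10x, 8y)
(x₁, y₁) = (-0.5, 1.5) − 0.2·(-5, 12) = (0.5, -0.9)
(x₂, y₂) = (0.5, -0.9) − 0.2·(5, -7.2) = (-0.5, 0.54)
(x₃, y₃) = (-0.5, 0.54) − 0.2·(-5, 4.32) = (0.5, -0.324)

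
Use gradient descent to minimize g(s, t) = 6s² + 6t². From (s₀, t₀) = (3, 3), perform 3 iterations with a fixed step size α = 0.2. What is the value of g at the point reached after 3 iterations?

∇g = (12s, 12t)
Step 1: at (3, 3), ∇g = (36, 36) → (3, 3) − 0.2·(36, 36) = (-4.2, -4.2)
Step 2: at (-4.2, -4.2), ∇g = (-50.4, -50.4) → (-4.2, -4.2) − 0.2·(-50.4, -50.4) = (5.88, 5.88)
Step 3: at (5.88, 5.88), ∇g = (70.56, 70.56) → (5.88, 5.88) − 0.2·(70.56, 70.56) = (-8.232, -8.232)
g(-8.232, -8.232) = 813.189888

813.189888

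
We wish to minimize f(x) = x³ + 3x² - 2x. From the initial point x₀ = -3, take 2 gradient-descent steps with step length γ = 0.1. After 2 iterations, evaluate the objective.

f′(x) = 3x² + 6x - 2
Step 1: f′(-3) = 7; x₁ = -3 − 0.1·7 = -3.7
Step 2: f′(-3.7) = 16.87; x₂ = -3.7 − 0.1·16.87 = -5.387
f(-5.387) = -58.496188603

-58.496188603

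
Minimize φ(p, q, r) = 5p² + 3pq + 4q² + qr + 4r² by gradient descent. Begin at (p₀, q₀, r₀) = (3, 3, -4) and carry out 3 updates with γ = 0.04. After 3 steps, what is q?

∇φ = (10p + 3q, 3p + 8q + r, q + 8r)
(p₁, q₁, r₁) = (3, 3, -4) − 0.04·(39, 29, -29) = (1.44, 1.84, -2.84)
(p₂, q₂, r₂) = (1.44, 1.84, -2.84) − 0.04·(19.92, 16.2, -20.88) = (0.6432, 1.192, -2.0048)
(p₃, q₃, r₃) = (0.6432, 1.192, -2.0048) − 0.04·(10.008, 9.4608, -14.8464) = (0.24288, 0.813568, -1.410944)
q = 0.813568

0.813568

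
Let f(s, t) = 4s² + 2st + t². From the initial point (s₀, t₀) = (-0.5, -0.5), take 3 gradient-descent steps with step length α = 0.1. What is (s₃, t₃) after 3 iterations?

(0.06, -0.204)

∇f = (8s + 2t, 2s + 2t)
(s₁, t₁) = (-0.5, -0.5) − 0.1·(-5, -2) = (0, -0.3)
(s₂, t₂) = (0, -0.3) − 0.1·(-0.6, -0.6) = (0.06, -0.24)
(s₃, t₃) = (0.06, -0.24) − 0.1·(0, -0.36) = (0.06, -0.204)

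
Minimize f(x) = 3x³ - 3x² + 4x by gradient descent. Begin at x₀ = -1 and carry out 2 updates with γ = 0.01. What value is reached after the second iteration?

f′(x) = 9x² - 6x + 4
x₁ = -1 − 0.01·19 = -1.19
x₂ = -1.19 − 0.01·23.8849 = -1.428849

-1.428849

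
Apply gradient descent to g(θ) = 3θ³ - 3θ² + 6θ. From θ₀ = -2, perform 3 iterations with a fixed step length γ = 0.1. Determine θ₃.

-3528.2253584

g′(θ) = 9θ² - 6θ + 6
Step 1: g′(-2) = 54; θ₁ = -2 − 0.1·54 = -7.4
Step 2: g′(-7.4) = 543.24; θ₂ = -7.4 − 0.1·543.24 = -61.724
Step 3: g′(-61.724) = 34665.013584; θ₃ = -61.724 − 0.1·34665.013584 = -3528.2253584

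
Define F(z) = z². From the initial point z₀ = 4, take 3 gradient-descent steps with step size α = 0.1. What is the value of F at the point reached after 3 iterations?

F′(z) = 2z
z₁ = 4 − 0.1·8 = 3.2
z₂ = 3.2 − 0.1·6.4 = 2.56
z₃ = 2.56 − 0.1·5.12 = 2.048
F(2.048) = 4.194304

4.194304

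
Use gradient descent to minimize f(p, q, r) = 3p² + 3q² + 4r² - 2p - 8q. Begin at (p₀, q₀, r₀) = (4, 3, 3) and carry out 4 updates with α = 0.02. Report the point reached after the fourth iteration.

∇f = (6p - 2, 6q - 8, 8r)
(p₁, q₁, r₁) = (4, 3, 3) − 0.02·(22, 10, 24) = (3.56, 2.8, 2.52)
(p₂, q₂, r₂) = (3.56, 2.8, 2.52) − 0.02·(19.36, 8.8, 20.16) = (3.1728, 2.624, 2.1168)
(p₃, q₃, r₃) = (3.1728, 2.624, 2.1168) − 0.02·(17.0368, 7.744, 16.9344) = (2.832064, 2.46912, 1.778112)
(p₄, q₄, r₄) = (2.832064, 2.46912, 1.778112) − 0.02·(14.992384, 6.81472, 14.224896) = (2.53221632, 2.3328256, 1.49361408)

(2.53221632, 2.3328256, 1.49361408)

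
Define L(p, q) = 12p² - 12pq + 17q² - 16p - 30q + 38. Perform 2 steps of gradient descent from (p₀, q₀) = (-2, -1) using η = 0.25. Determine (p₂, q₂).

∇L = (24p - 12q - 16, -12p + 34q - 30)
Step 1: at (-2, -1), ∇L = (-52, -40) → (-2, -1) − 0.25·(-52, -40) = (11, 9)
Step 2: at (11, 9), ∇L = (140, 144) → (11, 9) − 0.25·(140, 144) = (-24, -27)

(-24, -27)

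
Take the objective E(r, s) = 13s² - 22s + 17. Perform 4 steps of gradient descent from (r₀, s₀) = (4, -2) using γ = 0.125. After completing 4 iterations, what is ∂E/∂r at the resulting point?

∇E = (0, 26s - 22)
(r₁, s₁) = (4, -2) − 0.125·(0, -74) = (4, 7.25)
(r₂, s₂) = (4, 7.25) − 0.125·(0, 166.5) = (4, -13.5625)
(r₃, s₃) = (4, -13.5625) − 0.125·(0, -374.625) = (4, 33.265625)
(r₄, s₄) = (4, 33.265625) − 0.125·(0, 842.90625) = (4, -72.09765625)
∂E/∂r at (4, -72.09765625) = 0

0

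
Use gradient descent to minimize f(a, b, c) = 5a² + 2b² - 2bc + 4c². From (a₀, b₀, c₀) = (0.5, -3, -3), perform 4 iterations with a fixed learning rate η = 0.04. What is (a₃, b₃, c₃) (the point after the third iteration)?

∇f = (10a, 4b - 2c, -2b + 8c)
Step 1: at (0.5, -3, -3), ∇f = (5, -6, -18) → (0.5, -3, -3) − 0.04·(5, -6, -18) = (0.3, -2.76, -2.28)
Step 2: at (0.3, -2.76, -2.28), ∇f = (3, -6.48, -12.72) → (0.3, -2.76, -2.28) − 0.04·(3, -6.48, -12.72) = (0.18, -2.5008, -1.7712)
Step 3: at (0.18, -2.5008, -1.7712), ∇f = (1.8, -6.4608, -9.168) → (0.18, -2.5008, -1.7712) − 0.04·(1.8, -6.4608, -9.168) = (0.108, -2.242368, -1.40448)

(0.108, -2.242368, -1.40448)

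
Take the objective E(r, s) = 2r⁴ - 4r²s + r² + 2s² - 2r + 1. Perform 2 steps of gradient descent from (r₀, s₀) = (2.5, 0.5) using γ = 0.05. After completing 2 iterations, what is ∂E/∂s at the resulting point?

-427.95163904

∇E = (8r³ - 8rs + 2r - 2, -4r² + 4s)
(r₁, s₁) = (2.5, 0.5) − 0.05·(118, -23) = (-3.4, 1.65)
(r₂, s₂) = (-3.4, 1.65) − 0.05·(-278.352, -39.64) = (10.5176, 3.632)
∂E/∂s at (10.5176, 3.632) = -427.95163904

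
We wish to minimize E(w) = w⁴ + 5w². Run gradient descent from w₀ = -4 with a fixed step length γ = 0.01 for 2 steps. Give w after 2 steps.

E′(w) = 4w³ + 10w
Step 1: E′(-4) = -296; w₁ = -4 − 0.01·(-296) = -1.04
Step 2: E′(-1.04) = -14.899456; w₂ = -1.04 − 0.01·(-14.899456) = -0.89100544

-0.89100544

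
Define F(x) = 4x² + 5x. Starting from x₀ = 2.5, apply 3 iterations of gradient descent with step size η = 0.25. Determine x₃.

F′(x) = 8x + 5
x₁ = 2.5 − 0.25·25 = -3.75
x₂ = -3.75 − 0.25·(-25) = 2.5
x₃ = 2.5 − 0.25·25 = -3.75

-3.75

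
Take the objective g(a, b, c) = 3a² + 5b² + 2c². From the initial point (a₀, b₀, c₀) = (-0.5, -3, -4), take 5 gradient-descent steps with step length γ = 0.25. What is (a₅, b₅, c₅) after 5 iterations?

(0.015625, 22.78125, 0)

∇g = (6a, 10b, 4c)
(a₁, b₁, c₁) = (-0.5, -3, -4) − 0.25·(-3, -30, -16) = (0.25, 4.5, 0)
(a₂, b₂, c₂) = (0.25, 4.5, 0) − 0.25·(1.5, 45, 0) = (-0.125, -6.75, 0)
(a₃, b₃, c₃) = (-0.125, -6.75, 0) − 0.25·(-0.75, -67.5, 0) = (0.0625, 10.125, 0)
(a₄, b₄, c₄) = (0.0625, 10.125, 0) − 0.25·(0.375, 101.25, 0) = (-0.03125, -15.1875, 0)
(a₅, b₅, c₅) = (-0.03125, -15.1875, 0) − 0.25·(-0.1875, -151.875, 0) = (0.015625, 22.78125, 0)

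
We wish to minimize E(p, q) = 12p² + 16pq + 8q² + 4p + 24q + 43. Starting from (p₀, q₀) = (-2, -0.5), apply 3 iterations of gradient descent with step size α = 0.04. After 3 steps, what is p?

∇E = (24p + 16q + 4, 16p + 16q + 24)
(p₁, q₁) = (-2, -0.5) − 0.04·(-52, -16) = (0.08, 0.14)
(p₂, q₂) = (0.08, 0.14) − 0.04·(8.16, 27.52) = (-0.2464, -0.9608)
(p₃, q₃) = (-0.2464, -0.9608) − 0.04·(-17.2864, 4.6848) = (0.445056, -1.148192)
p = 0.445056

0.445056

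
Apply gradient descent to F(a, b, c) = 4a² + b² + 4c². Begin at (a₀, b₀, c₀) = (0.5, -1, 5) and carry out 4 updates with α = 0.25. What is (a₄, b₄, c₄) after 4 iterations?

∇F = (8a, 2b, 8c)
(a₁, b₁, c₁) = (0.5, -1, 5) − 0.25·(4, -2, 40) = (-0.5, -0.5, -5)
(a₂, b₂, c₂) = (-0.5, -0.5, -5) − 0.25·(-4, -1, -40) = (0.5, -0.25, 5)
(a₃, b₃, c₃) = (0.5, -0.25, 5) − 0.25·(4, -0.5, 40) = (-0.5, -0.125, -5)
(a₄, b₄, c₄) = (-0.5, -0.125, -5) − 0.25·(-4, -0.25, -40) = (0.5, -0.0625, 5)

(0.5, -0.0625, 5)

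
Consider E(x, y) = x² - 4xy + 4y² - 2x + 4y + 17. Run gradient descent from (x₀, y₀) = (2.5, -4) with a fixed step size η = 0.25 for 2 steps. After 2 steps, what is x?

4.875

∇E = (2x - 4y - 2, -4x + 8y + 4)
Step 1: at (2.5, -4), ∇E = (19, -38) → (2.5, -4) − 0.25·(19, -38) = (-2.25, 5.5)
Step 2: at (-2.25, 5.5), ∇E = (-28.5, 57) → (-2.25, 5.5) − 0.25·(-28.5, 57) = (4.875, -8.75)
x = 4.875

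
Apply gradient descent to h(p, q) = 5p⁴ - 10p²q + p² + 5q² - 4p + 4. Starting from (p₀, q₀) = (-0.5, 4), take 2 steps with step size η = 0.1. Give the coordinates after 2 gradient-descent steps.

(100.99375, 14.0625)

∇h = (20p³ - 20pq + 2p - 4, -10p² + 10q)
(p₁, q₁) = (-0.5, 4) − 0.1·(32.5, 37.5) = (-3.75, 0.25)
(p₂, q₂) = (-3.75, 0.25) − 0.1·(-1047.4375, -138.125) = (100.99375, 14.0625)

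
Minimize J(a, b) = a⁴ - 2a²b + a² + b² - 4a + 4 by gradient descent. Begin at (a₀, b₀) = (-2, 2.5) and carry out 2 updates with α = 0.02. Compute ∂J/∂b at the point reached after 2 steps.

0.880128

∇J = (4a³ - 4ab + 2a - 4, -2a² + 2b)
Step 1: at (-2, 2.5), ∇J = (-20, -3) → (-2, 2.5) − 0.02·(-20, -3) = (-1.6, 2.56)
Step 2: at (-1.6, 2.56), ∇J = (-7.2, 0) → (-1.6, 2.56) − 0.02·(-7.2, 0) = (-1.456, 2.56)
∂J/∂b at (-1.456, 2.56) = 0.880128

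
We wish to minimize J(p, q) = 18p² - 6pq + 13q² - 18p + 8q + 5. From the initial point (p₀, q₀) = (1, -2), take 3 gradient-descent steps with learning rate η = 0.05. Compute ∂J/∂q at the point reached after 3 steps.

17.19

∇J = (36p - 6q - 18, -6p + 26q + 8)
Step 1: at (1, -2), ∇J = (30, -50) → (1, -2) − 0.05·(30, -50) = (-0.5, 0.5)
Step 2: at (-0.5, 0.5), ∇J = (-39, 24) → (-0.5, 0.5) − 0.05·(-39, 24) = (1.45, -0.7)
Step 3: at (1.45, -0.7), ∇J = (38.4, -18.9) → (1.45, -0.7) − 0.05·(38.4, -18.9) = (-0.47, 0.245)
∂J/∂q at (-0.47, 0.245) = 17.19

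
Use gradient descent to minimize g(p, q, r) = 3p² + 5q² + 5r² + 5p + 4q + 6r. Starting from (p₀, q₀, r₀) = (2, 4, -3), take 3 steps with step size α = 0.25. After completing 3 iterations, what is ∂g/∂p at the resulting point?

∇g = (6p + 5, 10q + 4, 10r + 6)
(p₁, q₁, r₁) = (2, 4, -3) − 0.25·(17, 44, -24) = (-2.25, -7, 3)
(p₂, q₂, r₂) = (-2.25, -7, 3) − 0.25·(-8.5, -66, 36) = (-0.125, 9.5, -6)
(p₃, q₃, r₃) = (-0.125, 9.5, -6) − 0.25·(4.25, 99, -54) = (-1.1875, -15.25, 7.5)
∂g/∂p at (-1.1875, -15.25, 7.5) = -2.125

-2.125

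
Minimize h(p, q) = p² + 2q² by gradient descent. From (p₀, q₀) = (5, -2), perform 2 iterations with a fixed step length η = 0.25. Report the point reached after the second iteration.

∇h = (2p, 4q)
Step 1: at (5, -2), ∇h = (10, -8) → (5, -2) − 0.25·(10, -8) = (2.5, 0)
Step 2: at (2.5, 0), ∇h = (5, 0) → (2.5, 0) − 0.25·(5, 0) = (1.25, 0)

(1.25, 0)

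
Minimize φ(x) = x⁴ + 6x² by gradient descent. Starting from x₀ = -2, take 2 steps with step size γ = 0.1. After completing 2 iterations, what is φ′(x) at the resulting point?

-29358.709658320896

φ′(x) = 4x³ + 12x
Step 1: φ′(-2) = -56; x₁ = -2 − 0.1·(-56) = 3.6
Step 2: φ′(3.6) = 229.824; x₂ = 3.6 − 0.1·229.824 = -19.3824
φ′(x) at (-19.3824) = -29358.709658320896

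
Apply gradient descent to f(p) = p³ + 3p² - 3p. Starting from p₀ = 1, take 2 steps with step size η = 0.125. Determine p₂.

0.4140625

f′(p) = 3p² + 6p - 3
Step 1: f′(1) = 6; p₁ = 1 − 0.125·6 = 0.25
Step 2: f′(0.25) = -1.3125; p₂ = 0.25 − 0.125·(-1.3125) = 0.4140625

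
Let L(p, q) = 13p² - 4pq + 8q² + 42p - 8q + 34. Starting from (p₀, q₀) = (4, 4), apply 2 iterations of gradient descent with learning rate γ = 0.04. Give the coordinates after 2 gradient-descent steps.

(-1.248, 0.992)

∇L = (26p - 4q + 42, -4p + 16q - 8)
(p₁, q₁) = (4, 4) − 0.04·(130, 40) = (-1.2, 2.4)
(p₂, q₂) = (-1.2, 2.4) − 0.04·(1.2, 35.2) = (-1.248, 0.992)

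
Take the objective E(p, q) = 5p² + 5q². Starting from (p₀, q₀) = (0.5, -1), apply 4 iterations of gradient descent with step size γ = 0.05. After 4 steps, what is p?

∇E = (10p, 10q)
Step 1: at (0.5, -1), ∇E = (5, -10) → (0.5, -1) − 0.05·(5, -10) = (0.25, -0.5)
Step 2: at (0.25, -0.5), ∇E = (2.5, -5) → (0.25, -0.5) − 0.05·(2.5, -5) = (0.125, -0.25)
Step 3: at (0.125, -0.25), ∇E = (1.25, -2.5) → (0.125, -0.25) − 0.05·(1.25, -2.5) = (0.0625, -0.125)
Step 4: at (0.0625, -0.125), ∇E = (0.625, -1.25) → (0.0625, -0.125) − 0.05·(0.625, -1.25) = (0.03125, -0.0625)
p = 0.03125

0.03125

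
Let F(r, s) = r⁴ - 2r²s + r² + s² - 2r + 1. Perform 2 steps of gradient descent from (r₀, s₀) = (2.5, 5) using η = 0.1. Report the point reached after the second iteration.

∇F = (4r³ - 4rs + 2r - 2, -2r² + 2s)
(r₁, s₁) = (2.5, 5) − 0.1·(15.5, -2.5) = (0.95, 5.25)
(r₂, s₂) = (0.95, 5.25) − 0.1·(-16.6205, 8.695) = (2.61205, 4.3805)

(2.61205, 4.3805)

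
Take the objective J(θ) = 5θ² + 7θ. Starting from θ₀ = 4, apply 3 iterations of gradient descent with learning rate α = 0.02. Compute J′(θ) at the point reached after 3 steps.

J′(θ) = 10θ + 7
Step 1: J′(4) = 47; θ₁ = 4 − 0.02·47 = 3.06
Step 2: J′(3.06) = 37.6; θ₂ = 3.06 − 0.02·37.6 = 2.308
Step 3: J′(2.308) = 30.08; θ₃ = 2.308 − 0.02·30.08 = 1.7064
J′(θ) at (1.7064) = 24.064

24.064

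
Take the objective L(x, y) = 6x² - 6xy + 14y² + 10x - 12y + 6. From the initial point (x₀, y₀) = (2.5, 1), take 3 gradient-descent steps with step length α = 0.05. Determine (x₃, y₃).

(-0.32, 0.4475)

∇L = (12x - 6y + 10, -6x + 28y - 12)
Step 1: at (2.5, 1), ∇L = (34, 1) → (2.5, 1) − 0.05·(34, 1) = (0.8, 0.95)
Step 2: at (0.8, 0.95), ∇L = (13.9, 9.8) → (0.8, 0.95) − 0.05·(13.9, 9.8) = (0.105, 0.46)
Step 3: at (0.105, 0.46), ∇L = (8.5, 0.25) → (0.105, 0.46) − 0.05·(8.5, 0.25) = (-0.32, 0.4475)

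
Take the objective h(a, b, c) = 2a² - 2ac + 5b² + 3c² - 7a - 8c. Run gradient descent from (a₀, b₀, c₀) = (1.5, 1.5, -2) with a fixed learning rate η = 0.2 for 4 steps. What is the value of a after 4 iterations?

2.844

∇h = (4a - 2c - 7, 10b, -2a + 6c - 8)
(a₁, b₁, c₁) = (1.5, 1.5, -2) − 0.2·(3, 15, -23) = (0.9, -1.5, 2.6)
(a₂, b₂, c₂) = (0.9, -1.5, 2.6) − 0.2·(-8.6, -15, 5.8) = (2.62, 1.5, 1.44)
(a₃, b₃, c₃) = (2.62, 1.5, 1.44) − 0.2·(0.6, 15, -4.6) = (2.5, -1.5, 2.36)
(a₄, b₄, c₄) = (2.5, -1.5, 2.36) − 0.2·(-1.72, -15, 1.16) = (2.844, 1.5, 2.128)
a = 2.844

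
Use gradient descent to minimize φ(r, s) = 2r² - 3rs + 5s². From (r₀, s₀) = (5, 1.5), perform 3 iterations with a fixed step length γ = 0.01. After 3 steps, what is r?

∇φ = (4r - 3s, -3r + 10s)
(r₁, s₁) = (5, 1.5) − 0.01·(15.5, 0) = (4.845, 1.5)
(r₂, s₂) = (4.845, 1.5) − 0.01·(14.88, 0.465) = (4.6962, 1.49535)
(r₃, s₃) = (4.6962, 1.49535) − 0.01·(14.29875, 0.8649) = (4.5532125, 1.486701)
r = 4.5532125

4.5532125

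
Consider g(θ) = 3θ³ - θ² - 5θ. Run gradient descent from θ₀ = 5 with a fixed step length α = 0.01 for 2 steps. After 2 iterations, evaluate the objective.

17.899067046493

g′(θ) = 9θ² - 2θ - 5
θ₁ = 5 − 0.01·210 = 2.9
θ₂ = 2.9 − 0.01·64.89 = 2.2511
g(2.2511) = 17.899067046493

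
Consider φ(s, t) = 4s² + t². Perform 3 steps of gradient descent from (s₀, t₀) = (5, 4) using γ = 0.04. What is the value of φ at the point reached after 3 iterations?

19.588428283904

∇φ = (8s, 2t)
(s₁, t₁) = (5, 4) − 0.04·(40, 8) = (3.4, 3.68)
(s₂, t₂) = (3.4, 3.68) − 0.04·(27.2, 7.36) = (2.312, 3.3856)
(s₃, t₃) = (2.312, 3.3856) − 0.04·(18.496, 6.7712) = (1.57216, 3.114752)
φ(1.57216, 3.114752) = 19.588428283904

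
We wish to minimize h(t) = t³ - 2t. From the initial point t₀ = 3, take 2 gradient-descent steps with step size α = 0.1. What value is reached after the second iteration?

0.625

h′(t) = 3t² - 2
Step 1: h′(3) = 25; t₁ = 3 − 0.1·25 = 0.5
Step 2: h′(0.5) = -1.25; t₂ = 0.5 − 0.1·(-1.25) = 0.625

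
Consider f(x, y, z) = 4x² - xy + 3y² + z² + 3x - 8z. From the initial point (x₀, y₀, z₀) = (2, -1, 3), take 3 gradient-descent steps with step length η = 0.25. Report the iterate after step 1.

(-3, 1, 3.5)

∇f = (8x - y + 3, -x + 6y, 2z - 8)
Step 1: at (2, -1, 3), ∇f = (20, -8, -2) → (2, -1, 3) − 0.25·(20, -8, -2) = (-3, 1, 3.5)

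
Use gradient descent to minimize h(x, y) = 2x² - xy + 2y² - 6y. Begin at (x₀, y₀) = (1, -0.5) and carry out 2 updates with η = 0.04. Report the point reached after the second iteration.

(0.6832, 0.1552)

∇h = (4x - y, -x + 4y - 6)
Step 1: at (1, -0.5), ∇h = (4.5, -9) → (1, -0.5) − 0.04·(4.5, -9) = (0.82, -0.14)
Step 2: at (0.82, -0.14), ∇h = (3.42, -7.38) → (0.82, -0.14) − 0.04·(3.42, -7.38) = (0.6832, 0.1552)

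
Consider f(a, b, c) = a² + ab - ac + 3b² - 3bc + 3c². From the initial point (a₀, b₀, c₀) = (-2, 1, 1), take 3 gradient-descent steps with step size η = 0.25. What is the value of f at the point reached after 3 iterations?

3.665771484375

∇f = (2a + b - c, a + 6b - 3c, -a - 3b + 6c)
(a₁, b₁, c₁) = (-2, 1, 1) − 0.25·(-4, 1, 5) = (-1, 0.75, -0.25)
(a₂, b₂, c₂) = (-1, 0.75, -0.25) − 0.25·(-1, 4.25, -2.75) = (-0.75, -0.3125, 0.4375)
(a₃, b₃, c₃) = (-0.75, -0.3125, 0.4375) − 0.25·(-2.25, -3.9375, 4.3125) = (-0.1875, 0.671875, -0.640625)
f(-0.1875, 0.671875, -0.640625) = 3.665771484375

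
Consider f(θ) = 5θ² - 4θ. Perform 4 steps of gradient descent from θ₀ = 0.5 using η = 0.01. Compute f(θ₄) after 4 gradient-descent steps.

f′(θ) = 10θ - 4
θ₁ = 0.5 − 0.01·1 = 0.49
θ₂ = 0.49 − 0.01·0.9 = 0.481
θ₃ = 0.481 − 0.01·0.81 = 0.4729
θ₄ = 0.4729 − 0.01·0.729 = 0.46561
f(0.46561) = -0.7784766395

-0.7784766395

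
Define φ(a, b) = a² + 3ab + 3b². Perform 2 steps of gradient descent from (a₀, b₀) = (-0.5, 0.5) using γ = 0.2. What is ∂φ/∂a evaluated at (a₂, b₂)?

∇φ = (2a + 3b, 3a + 6b)
Step 1: at (-0.5, 0.5), ∇φ = (0.5, 1.5) → (-0.5, 0.5) − 0.2·(0.5, 1.5) = (-0.6, 0.2)
Step 2: at (-0.6, 0.2), ∇φ = (-0.6, -0.6) → (-0.6, 0.2) − 0.2·(-0.6, -0.6) = (-0.48, 0.32)
∂φ/∂a at (-0.48, 0.32) = 0

0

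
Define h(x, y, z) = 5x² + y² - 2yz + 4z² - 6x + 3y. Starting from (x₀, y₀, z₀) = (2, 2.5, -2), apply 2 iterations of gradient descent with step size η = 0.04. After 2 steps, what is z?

-0.6272

∇h = (10x - 6, 2y - 2z + 3, -2y + 8z)
(x₁, y₁, z₁) = (2, 2.5, -2) − 0.04·(14, 12, -21) = (1.44, 2.02, -1.16)
(x₂, y₂, z₂) = (1.44, 2.02, -1.16) − 0.04·(8.4, 9.36, -13.32) = (1.104, 1.6456, -0.6272)
z = -0.6272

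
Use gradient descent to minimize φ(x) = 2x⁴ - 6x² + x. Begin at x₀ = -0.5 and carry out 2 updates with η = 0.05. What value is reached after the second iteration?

φ′(x) = 8x³ - 12x + 1
Step 1: φ′(-0.5) = 6; x₁ = -0.5 − 0.05·6 = -0.8
Step 2: φ′(-0.8) = 6.504; x₂ = -0.8 − 0.05·6.504 = -1.1252

-1.1252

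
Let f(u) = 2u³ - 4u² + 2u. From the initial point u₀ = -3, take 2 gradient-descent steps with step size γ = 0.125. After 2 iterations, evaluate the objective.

-7257096

f′(u) = 6u² - 8u + 2
Step 1: f′(-3) = 80; u₁ = -3 − 0.125·80 = -13
Step 2: f′(-13) = 1120; u₂ = -13 − 0.125·1120 = -153
f(-153) = -7257096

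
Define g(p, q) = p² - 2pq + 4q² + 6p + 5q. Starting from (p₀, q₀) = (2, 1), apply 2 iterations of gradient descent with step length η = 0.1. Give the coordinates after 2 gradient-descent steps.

(0.38, -0.24)

∇g = (2p - 2q + 6, -2p + 8q + 5)
(p₁, q₁) = (2, 1) − 0.1·(8, 9) = (1.2, 0.1)
(p₂, q₂) = (1.2, 0.1) − 0.1·(8.2, 3.4) = (0.38, -0.24)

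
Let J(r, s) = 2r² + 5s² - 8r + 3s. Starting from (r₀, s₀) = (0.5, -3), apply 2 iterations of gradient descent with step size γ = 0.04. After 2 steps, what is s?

∇J = (4r - 8, 10s + 3)
(r₁, s₁) = (0.5, -3) − 0.04·(-6, -27) = (0.74, -1.92)
(r₂, s₂) = (0.74, -1.92) − 0.04·(-5.04, -16.2) = (0.9416, -1.272)
s = -1.272

-1.272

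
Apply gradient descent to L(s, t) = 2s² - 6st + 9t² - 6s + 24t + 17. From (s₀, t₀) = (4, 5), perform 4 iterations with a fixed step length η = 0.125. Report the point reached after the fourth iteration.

(-7.1328125, 22.28515625)

∇L = (4s - 6t - 6, -6s + 18t + 24)
(s₁, t₁) = (4, 5) − 0.125·(-20, 90) = (6.5, -6.25)
(s₂, t₂) = (6.5, -6.25) − 0.125·(57.5, -127.5) = (-0.6875, 9.6875)
(s₃, t₃) = (-0.6875, 9.6875) − 0.125·(-66.875, 202.5) = (7.671875, -15.625)
(s₄, t₄) = (7.671875, -15.625) − 0.125·(118.4375, -303.28125) = (-7.1328125, 22.28515625)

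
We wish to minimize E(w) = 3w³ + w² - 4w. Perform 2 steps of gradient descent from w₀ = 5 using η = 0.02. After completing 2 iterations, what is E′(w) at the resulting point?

E′(w) = 9w² + 2w - 4
w₁ = 5 − 0.02·231 = 0.38
w₂ = 0.38 − 0.02·(-1.9404) = 0.418808
E′(w) at (0.418808) = -1.583782732224

-1.583782732224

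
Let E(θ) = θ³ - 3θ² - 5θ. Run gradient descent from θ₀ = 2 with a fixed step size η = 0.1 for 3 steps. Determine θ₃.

E′(θ) = 3θ² - 6θ - 5
Step 1: E′(2) = -5; θ₁ = 2 − 0.1·(-5) = 2.5
Step 2: E′(2.5) = -1.25; θ₂ = 2.5 − 0.1·(-1.25) = 2.625
Step 3: E′(2.625) = -0.078125; θ₃ = 2.625 − 0.1·(-0.078125) = 2.6328125

2.6328125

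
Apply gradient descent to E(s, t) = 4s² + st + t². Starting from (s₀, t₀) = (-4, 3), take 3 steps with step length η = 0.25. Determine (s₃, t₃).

(3.765625, 1.1875)

∇E = (8s + t, s + 2t)
Step 1: at (-4, 3), ∇E = (-29, 2) → (-4, 3) − 0.25·(-29, 2) = (3.25, 2.5)
Step 2: at (3.25, 2.5), ∇E = (28.5, 8.25) → (3.25, 2.5) − 0.25·(28.5, 8.25) = (-3.875, 0.4375)
Step 3: at (-3.875, 0.4375), ∇E = (-30.5625, -3) → (-3.875, 0.4375) − 0.25·(-30.5625, -3) = (3.765625, 1.1875)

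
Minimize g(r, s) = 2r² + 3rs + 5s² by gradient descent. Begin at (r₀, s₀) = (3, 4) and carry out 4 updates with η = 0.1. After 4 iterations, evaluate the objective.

∇g = (4r + 3s, 3r + 10s)
(r₁, s₁) = (3, 4) − 0.1·(24, 49) = (0.6, -0.9)
(r₂, s₂) = (0.6, -0.9) − 0.1·(-0.3, -7.2) = (0.63, -0.18)
(r₃, s₃) = (0.63, -0.18) − 0.1·(1.98, 0.09) = (0.432, -0.189)
(r₄, s₄) = (0.432, -0.189) − 0.1·(1.161, -0.594) = (0.3159, -0.1296)
g(0.3159, -0.1296) = 0.1607445

0.1607445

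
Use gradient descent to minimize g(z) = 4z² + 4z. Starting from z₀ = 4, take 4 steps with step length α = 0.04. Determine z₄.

0.46216192

g′(z) = 8z + 4
z₁ = 4 − 0.04·36 = 2.56
z₂ = 2.56 − 0.04·24.48 = 1.5808
z₃ = 1.5808 − 0.04·16.6464 = 0.914944
z₄ = 0.914944 − 0.04·11.319552 = 0.46216192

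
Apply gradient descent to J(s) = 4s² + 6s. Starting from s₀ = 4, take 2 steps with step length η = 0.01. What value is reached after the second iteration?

J′(s) = 8s + 6
Step 1: J′(4) = 38; s₁ = 4 − 0.01·38 = 3.62
Step 2: J′(3.62) = 34.96; s₂ = 3.62 − 0.01·34.96 = 3.2704

3.2704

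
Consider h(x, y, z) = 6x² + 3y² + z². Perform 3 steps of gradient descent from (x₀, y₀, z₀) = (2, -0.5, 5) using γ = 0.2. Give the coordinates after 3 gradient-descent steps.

∇h = (12x, 6y, 2z)
(x₁, y₁, z₁) = (2, -0.5, 5) − 0.2·(24, -3, 10) = (-2.8, 0.1, 3)
(x₂, y₂, z₂) = (-2.8, 0.1, 3) − 0.2·(-33.6, 0.6, 6) = (3.92, -0.02, 1.8)
(x₃, y₃, z₃) = (3.92, -0.02, 1.8) − 0.2·(47.04, -0.12, 3.6) = (-5.488, 0.004, 1.08)

(-5.488, 0.004, 1.08)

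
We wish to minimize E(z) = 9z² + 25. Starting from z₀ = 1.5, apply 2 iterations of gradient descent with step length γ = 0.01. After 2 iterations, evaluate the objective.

34.15546564

E′(z) = 18z
z₁ = 1.5 − 0.01·27 = 1.23
z₂ = 1.23 − 0.01·22.14 = 1.0086
E(1.0086) = 34.15546564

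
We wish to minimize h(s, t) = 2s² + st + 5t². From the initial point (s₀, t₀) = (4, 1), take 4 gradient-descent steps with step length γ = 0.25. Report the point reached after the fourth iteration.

∇h = (4s + t, s + 10t)
Step 1: at (4, 1), ∇h = (17, 14) → (4, 1) − 0.25·(17, 14) = (-0.25, -2.5)
Step 2: at (-0.25, -2.5), ∇h = (-3.5, -25.25) → (-0.25, -2.5) − 0.25·(-3.5, -25.25) = (0.625, 3.8125)
Step 3: at (0.625, 3.8125), ∇h = (6.3125, 38.75) → (0.625, 3.8125) − 0.25·(6.3125, 38.75) = (-0.953125, -5.875)
Step 4: at (-0.953125, -5.875), ∇h = (-9.6875, -59.703125) → (-0.953125, -5.875) − 0.25·(-9.6875, -59.703125) = (1.46875, 9.05078125)

(1.46875, 9.05078125)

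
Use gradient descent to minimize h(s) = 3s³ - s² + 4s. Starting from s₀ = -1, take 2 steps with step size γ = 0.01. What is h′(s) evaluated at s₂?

22.632665405625

h′(s) = 9s² - 2s + 4
Step 1: h′(-1) = 15; s₁ = -1 − 0.01·15 = -1.15
Step 2: h′(-1.15) = 18.2025; s₂ = -1.15 − 0.01·18.2025 = -1.332025
h′(s) at (-1.332025) = 22.632665405625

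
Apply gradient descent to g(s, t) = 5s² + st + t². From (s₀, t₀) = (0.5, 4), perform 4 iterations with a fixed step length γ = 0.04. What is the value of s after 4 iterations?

-0.22694912

∇g = (10s + t, s + 2t)
(s₁, t₁) = (0.5, 4) − 0.04·(9, 8.5) = (0.14, 3.66)
(s₂, t₂) = (0.14, 3.66) − 0.04·(5.06, 7.46) = (-0.0624, 3.3616)
(s₃, t₃) = (-0.0624, 3.3616) − 0.04·(2.7376, 6.6608) = (-0.171904, 3.095168)
(s₄, t₄) = (-0.171904, 3.095168) − 0.04·(1.376128, 6.018432) = (-0.22694912, 2.85443072)
s = -0.22694912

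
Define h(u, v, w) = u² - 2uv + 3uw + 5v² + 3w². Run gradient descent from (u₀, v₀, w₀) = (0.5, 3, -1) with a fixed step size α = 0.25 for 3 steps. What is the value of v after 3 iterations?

-11.921875

∇h = (2u - 2v + 3w, -2u + 10v, 3u + 6w)
Step 1: at (0.5, 3, -1), ∇h = (-8, 29, -4.5) → (0.5, 3, -1) − 0.25·(-8, 29, -4.5) = (2.5, -4.25, 0.125)
Step 2: at (2.5, -4.25, 0.125), ∇h = (13.875, -47.5, 8.25) → (2.5, -4.25, 0.125) − 0.25·(13.875, -47.5, 8.25) = (-0.96875, 7.625, -1.9375)
Step 3: at (-0.96875, 7.625, -1.9375), ∇h = (-23, 78.1875, -14.53125) → (-0.96875, 7.625, -1.9375) − 0.25·(-23, 78.1875, -14.53125) = (4.78125, -11.921875, 1.6953125)
v = -11.921875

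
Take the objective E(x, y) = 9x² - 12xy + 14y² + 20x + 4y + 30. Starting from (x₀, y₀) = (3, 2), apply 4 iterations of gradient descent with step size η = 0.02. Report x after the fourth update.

0.18340352

∇E = (18x - 12y + 20, -12x + 28y + 4)
Step 1: at (3, 2), ∇E = (50, 24) → (3, 2) − 0.02·(50, 24) = (2, 1.52)
Step 2: at (2, 1.52), ∇E = (37.76, 22.56) → (2, 1.52) − 0.02·(37.76, 22.56) = (1.2448, 1.0688)
Step 3: at (1.2448, 1.0688), ∇E = (29.5808, 18.9888) → (1.2448, 1.0688) − 0.02·(29.5808, 18.9888) = (0.653184, 0.689024)
Step 4: at (0.653184, 0.689024), ∇E = (23.489024, 15.454464) → (0.653184, 0.689024) − 0.02·(23.489024, 15.454464) = (0.18340352, 0.37993472)
x = 0.18340352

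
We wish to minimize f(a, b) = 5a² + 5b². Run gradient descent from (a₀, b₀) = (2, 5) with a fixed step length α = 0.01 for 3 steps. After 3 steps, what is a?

∇f = (10a, 10b)
(a₁, b₁) = (2, 5) − 0.01·(20, 50) = (1.8, 4.5)
(a₂, b₂) = (1.8, 4.5) − 0.01·(18, 45) = (1.62, 4.05)
(a₃, b₃) = (1.62, 4.05) − 0.01·(16.2, 40.5) = (1.458, 3.645)
a = 1.458

1.458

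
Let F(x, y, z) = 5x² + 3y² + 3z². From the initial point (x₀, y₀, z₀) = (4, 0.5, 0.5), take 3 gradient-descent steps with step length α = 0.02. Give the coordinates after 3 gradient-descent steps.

(2.048, 0.340736, 0.340736)

∇F = (10x, 6y, 6z)
Step 1: at (4, 0.5, 0.5), ∇F = (40, 3, 3) → (4, 0.5, 0.5) − 0.02·(40, 3, 3) = (3.2, 0.44, 0.44)
Step 2: at (3.2, 0.44, 0.44), ∇F = (32, 2.64, 2.64) → (3.2, 0.44, 0.44) − 0.02·(32, 2.64, 2.64) = (2.56, 0.3872, 0.3872)
Step 3: at (2.56, 0.3872, 0.3872), ∇F = (25.6, 2.3232, 2.3232) → (2.56, 0.3872, 0.3872) − 0.02·(25.6, 2.3232, 2.3232) = (2.048, 0.340736, 0.340736)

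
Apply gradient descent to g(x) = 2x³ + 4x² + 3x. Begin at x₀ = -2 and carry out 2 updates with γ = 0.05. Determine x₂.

-3.63075

g′(x) = 6x² + 8x + 3
Step 1: g′(-2) = 11; x₁ = -2 − 0.05·11 = -2.55
Step 2: g′(-2.55) = 21.615; x₂ = -2.55 − 0.05·21.615 = -3.63075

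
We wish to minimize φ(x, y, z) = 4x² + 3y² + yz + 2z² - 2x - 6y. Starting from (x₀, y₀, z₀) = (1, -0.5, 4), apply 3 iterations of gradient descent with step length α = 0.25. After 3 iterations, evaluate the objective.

-1.1239013671875

∇φ = (8x - 2, 6y + z - 6, y + 4z)
Step 1: at (1, -0.5, 4), ∇φ = (6, -5, 15.5) → (1, -0.5, 4) − 0.25·(6, -5, 15.5) = (-0.5, 0.75, 0.125)
Step 2: at (-0.5, 0.75, 0.125), ∇φ = (-6, -1.375, 1.25) → (-0.5, 0.75, 0.125) − 0.25·(-6, -1.375, 1.25) = (1, 1.09375, -0.1875)
Step 3: at (1, 1.09375, -0.1875), ∇φ = (6, 0.375, 0.34375) → (1, 1.09375, -0.1875) − 0.25·(6, 0.375, 0.34375) = (-0.5, 1, -0.2734375)
φ(-0.5, 1, -0.2734375) = -1.1239013671875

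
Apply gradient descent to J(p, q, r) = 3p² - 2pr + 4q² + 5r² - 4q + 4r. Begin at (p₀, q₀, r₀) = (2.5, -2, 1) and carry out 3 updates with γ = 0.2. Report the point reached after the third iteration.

∇J = (6p - 2r, 8q - 4, -2p + 10r + 4)
Step 1: at (2.5, -2, 1), ∇J = (13, -20, 9) → (2.5, -2, 1) − 0.2·(13, -20, 9) = (-0.1, 2, -0.8)
Step 2: at (-0.1, 2, -0.8), ∇J = (1, 12, -3.8) → (-0.1, 2, -0.8) − 0.2·(1, 12, -3.8) = (-0.3, -0.4, -0.04)
Step 3: at (-0.3, -0.4, -0.04), ∇J = (-1.72, -7.2, 4.2) → (-0.3, -0.4, -0.04) − 0.2·(-1.72, -7.2, 4.2) = (0.044, 1.04, -0.88)

(0.044, 1.04, -0.88)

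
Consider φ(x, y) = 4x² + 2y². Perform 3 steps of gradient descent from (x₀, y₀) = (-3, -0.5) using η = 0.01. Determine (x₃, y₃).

(-2.336064, -0.442368)

∇φ = (8x, 4y)
(x₁, y₁) = (-3, -0.5) − 0.01·(-24, -2) = (-2.76, -0.48)
(x₂, y₂) = (-2.76, -0.48) − 0.01·(-22.08, -1.92) = (-2.5392, -0.4608)
(x₃, y₃) = (-2.5392, -0.4608) − 0.01·(-20.3136, -1.8432) = (-2.336064, -0.442368)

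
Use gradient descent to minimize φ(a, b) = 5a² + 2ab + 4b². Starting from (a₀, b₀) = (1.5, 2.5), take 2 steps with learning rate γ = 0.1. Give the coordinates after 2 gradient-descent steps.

∇φ = (10a + 2b, 2a + 8b)
Step 1: at (1.5, 2.5), ∇φ = (20, 23) → (1.5, 2.5) − 0.1·(20, 23) = (-0.5, 0.2)
Step 2: at (-0.5, 0.2), ∇φ = (-4.6, 0.6) → (-0.5, 0.2) − 0.1·(-4.6, 0.6) = (-0.04, 0.14)

(-0.04, 0.14)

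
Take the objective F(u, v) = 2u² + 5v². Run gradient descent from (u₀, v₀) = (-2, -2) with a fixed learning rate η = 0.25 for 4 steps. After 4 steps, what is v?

∇F = (4u, 10v)
(u₁, v₁) = (-2, -2) − 0.25·(-8, -20) = (0, 3)
(u₂, v₂) = (0, 3) − 0.25·(0, 30) = (0, -4.5)
(u₃, v₃) = (0, -4.5) − 0.25·(0, -45) = (0, 6.75)
(u₄, v₄) = (0, 6.75) − 0.25·(0, 67.5) = (0, -10.125)
v = -10.125

-10.125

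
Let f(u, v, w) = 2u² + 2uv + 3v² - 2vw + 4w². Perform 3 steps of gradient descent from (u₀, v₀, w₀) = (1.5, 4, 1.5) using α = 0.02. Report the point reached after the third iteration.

(0.778848, 2.747008, 1.244448)

∇f = (4u + 2v, 2u + 6v - 2w, -2v + 8w)
Step 1: at (1.5, 4, 1.5), ∇f = (14, 24, 4) → (1.5, 4, 1.5) − 0.02·(14, 24, 4) = (1.22, 3.52, 1.42)
Step 2: at (1.22, 3.52, 1.42), ∇f = (11.92, 20.72, 4.32) → (1.22, 3.52, 1.42) − 0.02·(11.92, 20.72, 4.32) = (0.9816, 3.1056, 1.3336)
Step 3: at (0.9816, 3.1056, 1.3336), ∇f = (10.1376, 17.9296, 4.4576) → (0.9816, 3.1056, 1.3336) − 0.02·(10.1376, 17.9296, 4.4576) = (0.778848, 2.747008, 1.244448)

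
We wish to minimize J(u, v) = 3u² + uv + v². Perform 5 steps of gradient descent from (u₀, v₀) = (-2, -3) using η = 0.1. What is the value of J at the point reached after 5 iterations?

0.7679026437

∇J = (6u + v, u + 2v)
Step 1: at (-2, -3), ∇J = (-15, -8) → (-2, -3) − 0.1·(-15, -8) = (-0.5, -2.2)
Step 2: at (-0.5, -2.2), ∇J = (-5.2, -4.9) → (-0.5, -2.2) − 0.1·(-5.2, -4.9) = (0.02, -1.71)
Step 3: at (0.02, -1.71), ∇J = (-1.59, -3.4) → (0.02, -1.71) − 0.1·(-1.59, -3.4) = (0.179, -1.37)
Step 4: at (0.179, -1.37), ∇J = (-0.296, -2.561) → (0.179, -1.37) − 0.1·(-0.296, -2.561) = (0.2086, -1.1139)
Step 5: at (0.2086, -1.1139), ∇J = (0.1377, -2.0192) → (0.2086, -1.1139) − 0.1·(0.1377, -2.0192) = (0.19483, -0.91198)
J(0.19483, -0.91198) = 0.7679026437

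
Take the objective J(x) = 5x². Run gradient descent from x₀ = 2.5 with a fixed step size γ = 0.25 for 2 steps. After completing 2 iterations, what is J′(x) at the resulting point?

J′(x) = 10x
x₁ = 2.5 − 0.25·25 = -3.75
x₂ = -3.75 − 0.25·(-37.5) = 5.625
J′(x) at (5.625) = 56.25

56.25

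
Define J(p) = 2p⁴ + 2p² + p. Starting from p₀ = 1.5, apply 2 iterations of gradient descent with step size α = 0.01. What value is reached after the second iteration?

0.97872832

J′(p) = 8p³ + 4p + 1
Step 1: J′(1.5) = 34; p₁ = 1.5 − 0.01·34 = 1.16
Step 2: J′(1.16) = 18.127168; p₂ = 1.16 − 0.01·18.127168 = 0.97872832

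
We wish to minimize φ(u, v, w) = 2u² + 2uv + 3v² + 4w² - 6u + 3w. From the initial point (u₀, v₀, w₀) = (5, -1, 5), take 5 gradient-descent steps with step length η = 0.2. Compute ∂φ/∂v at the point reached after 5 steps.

-0.224

∇φ = (4u + 2v - 6, 2u + 6v, 8w + 3)
Step 1: at (5, -1, 5), ∇φ = (12, 4, 43) → (5, -1, 5) − 0.2·(12, 4, 43) = (2.6, -1.8, -3.6)
Step 2: at (2.6, -1.8, -3.6), ∇φ = (0.8, -5.6, -25.8) → (2.6, -1.8, -3.6) − 0.2·(0.8, -5.6, -25.8) = (2.44, -0.68, 1.56)
Step 3: at (2.44, -0.68, 1.56), ∇φ = (2.4, 0.8, 15.48) → (2.44, -0.68, 1.56) − 0.2·(2.4, 0.8, 15.48) = (1.96, -0.84, -1.536)
Step 4: at (1.96, -0.84, -1.536), ∇φ = (0.16, -1.12, -9.288) → (1.96, -0.84, -1.536) − 0.2·(0.16, -1.12, -9.288) = (1.928, -0.616, 0.3216)
Step 5: at (1.928, -0.616, 0.3216), ∇φ = (0.48, 0.16, 5.5728) → (1.928, -0.616, 0.3216) − 0.2·(0.48, 0.16, 5.5728) = (1.832, -0.648, -0.79296)
∂φ/∂v at (1.832, -0.648, -0.79296) = -0.224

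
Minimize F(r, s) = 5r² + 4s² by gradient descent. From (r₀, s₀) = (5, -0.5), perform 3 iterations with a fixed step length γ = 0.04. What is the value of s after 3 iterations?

-0.157216

∇F = (10r, 8s)
Step 1: at (5, -0.5), ∇F = (50, -4) → (5, -0.5) − 0.04·(50, -4) = (3, -0.34)
Step 2: at (3, -0.34), ∇F = (30, -2.72) → (3, -0.34) − 0.04·(30, -2.72) = (1.8, -0.2312)
Step 3: at (1.8, -0.2312), ∇F = (18, -1.8496) → (1.8, -0.2312) − 0.04·(18, -1.8496) = (1.08, -0.157216)
s = -0.157216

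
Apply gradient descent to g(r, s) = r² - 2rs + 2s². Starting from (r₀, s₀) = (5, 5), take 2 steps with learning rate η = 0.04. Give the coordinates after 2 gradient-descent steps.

∇g = (2r - 2s, -2r + 4s)
(r₁, s₁) = (5, 5) − 0.04·(0, 10) = (5, 4.6)
(r₂, s₂) = (5, 4.6) − 0.04·(0.8, 8.4) = (4.968, 4.264)

(4.968, 4.264)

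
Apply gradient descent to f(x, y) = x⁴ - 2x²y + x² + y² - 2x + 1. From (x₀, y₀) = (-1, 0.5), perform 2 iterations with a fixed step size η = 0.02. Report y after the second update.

0.530176

∇f = (4x³ - 4xy + 2x - 2, -2x² + 2y)
Step 1: at (-1, 0.5), ∇f = (-6, -1) → (-1, 0.5) − 0.02·(-6, -1) = (-0.88, 0.52)
Step 2: at (-0.88, 0.52), ∇f = (-4.655488, -0.5088) → (-0.88, 0.52) − 0.02·(-4.655488, -0.5088) = (-0.78689024, 0.530176)
y = 0.530176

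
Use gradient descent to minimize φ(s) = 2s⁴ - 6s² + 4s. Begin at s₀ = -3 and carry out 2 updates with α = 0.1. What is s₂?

φ′(s) = 8s³ - 12s + 4
s₁ = -3 − 0.1·(-176) = 14.6
s₂ = 14.6 − 0.1·24725.888 = -2457.9888

-2457.9888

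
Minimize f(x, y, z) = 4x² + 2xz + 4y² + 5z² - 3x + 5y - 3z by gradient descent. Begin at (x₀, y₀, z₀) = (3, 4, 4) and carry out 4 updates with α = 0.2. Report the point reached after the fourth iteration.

(6.1872, -0.0256, 9.728)

∇f = (8x + 2z - 3, 8y + 5, 2x + 10z - 3)
(x₁, y₁, z₁) = (3, 4, 4) − 0.2·(29, 37, 43) = (-2.8, -3.4, -4.6)
(x₂, y₂, z₂) = (-2.8, -3.4, -4.6) − 0.2·(-34.6, -22.2, -54.6) = (4.12, 1.04, 6.32)
(x₃, y₃, z₃) = (4.12, 1.04, 6.32) − 0.2·(42.6, 13.32, 68.44) = (-4.4, -1.624, -7.368)
(x₄, y₄, z₄) = (-4.4, -1.624, -7.368) − 0.2·(-52.936, -7.992, -85.48) = (6.1872, -0.0256, 9.728)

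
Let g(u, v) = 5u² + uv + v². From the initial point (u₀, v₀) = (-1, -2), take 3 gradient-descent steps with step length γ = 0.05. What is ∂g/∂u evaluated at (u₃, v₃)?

-1.178875

∇g = (10u + v, u + 2v)
Step 1: at (-1, -2), ∇g = (-12, -5) → (-1, -2) − 0.05·(-12, -5) = (-0.4, -1.75)
Step 2: at (-0.4, -1.75), ∇g = (-5.75, -3.9) → (-0.4, -1.75) − 0.05·(-5.75, -3.9) = (-0.1125, -1.555)
Step 3: at (-0.1125, -1.555), ∇g = (-2.68, -3.2225) → (-0.1125, -1.555) − 0.05·(-2.68, -3.2225) = (0.0215, -1.393875)
∂g/∂u at (0.0215, -1.393875) = -1.178875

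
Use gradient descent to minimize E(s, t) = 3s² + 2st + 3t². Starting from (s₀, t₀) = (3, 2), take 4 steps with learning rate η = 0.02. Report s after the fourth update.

∇E = (6s + 2t, 2s + 6t)
Step 1: at (3, 2), ∇E = (22, 18) → (3, 2) − 0.02·(22, 18) = (2.56, 1.64)
Step 2: at (2.56, 1.64), ∇E = (18.64, 14.96) → (2.56, 1.64) − 0.02·(18.64, 14.96) = (2.1872, 1.3408)
Step 3: at (2.1872, 1.3408), ∇E = (15.8048, 12.4192) → (2.1872, 1.3408) − 0.02·(15.8048, 12.4192) = (1.871104, 1.092416)
Step 4: at (1.871104, 1.092416), ∇E = (13.411456, 10.296704) → (1.871104, 1.092416) − 0.02·(13.411456, 10.296704) = (1.60287488, 0.88648192)
s = 1.60287488

1.60287488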